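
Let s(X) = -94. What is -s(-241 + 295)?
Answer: 94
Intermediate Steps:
-s(-241 + 295) = -1*(-94) = 94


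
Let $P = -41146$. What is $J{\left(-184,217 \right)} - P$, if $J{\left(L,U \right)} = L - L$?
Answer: $41146$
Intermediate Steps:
$J{\left(L,U \right)} = 0$
$J{\left(-184,217 \right)} - P = 0 - -41146 = 0 + 41146 = 41146$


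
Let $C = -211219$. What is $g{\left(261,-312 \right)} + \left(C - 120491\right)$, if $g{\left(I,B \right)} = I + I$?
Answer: $-331188$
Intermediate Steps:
$g{\left(I,B \right)} = 2 I$
$g{\left(261,-312 \right)} + \left(C - 120491\right) = 2 \cdot 261 - 331710 = 522 - 331710 = -331188$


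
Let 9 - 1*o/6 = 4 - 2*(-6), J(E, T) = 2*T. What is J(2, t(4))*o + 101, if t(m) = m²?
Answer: -1243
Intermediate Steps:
o = -42 (o = 54 - 6*(4 - 2*(-6)) = 54 - 6*(4 + 12) = 54 - 6*16 = 54 - 96 = -42)
J(2, t(4))*o + 101 = (2*4²)*(-42) + 101 = (2*16)*(-42) + 101 = 32*(-42) + 101 = -1344 + 101 = -1243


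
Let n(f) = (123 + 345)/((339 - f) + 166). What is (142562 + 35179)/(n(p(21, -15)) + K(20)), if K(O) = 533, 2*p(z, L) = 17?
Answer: 58832271/176735 ≈ 332.88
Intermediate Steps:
p(z, L) = 17/2 (p(z, L) = (½)*17 = 17/2)
n(f) = 468/(505 - f)
(142562 + 35179)/(n(p(21, -15)) + K(20)) = (142562 + 35179)/(-468/(-505 + 17/2) + 533) = 177741/(-468/(-993/2) + 533) = 177741/(-468*(-2/993) + 533) = 177741/(312/331 + 533) = 177741/(176735/331) = 177741*(331/176735) = 58832271/176735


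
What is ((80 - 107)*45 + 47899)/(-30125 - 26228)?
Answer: -4244/5123 ≈ -0.82842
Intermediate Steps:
((80 - 107)*45 + 47899)/(-30125 - 26228) = (-27*45 + 47899)/(-56353) = (-1215 + 47899)*(-1/56353) = 46684*(-1/56353) = -4244/5123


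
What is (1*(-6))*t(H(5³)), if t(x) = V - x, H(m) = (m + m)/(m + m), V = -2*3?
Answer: 42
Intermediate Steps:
V = -6
H(m) = 1 (H(m) = (2*m)/((2*m)) = (2*m)*(1/(2*m)) = 1)
t(x) = -6 - x
(1*(-6))*t(H(5³)) = (1*(-6))*(-6 - 1*1) = -6*(-6 - 1) = -6*(-7) = 42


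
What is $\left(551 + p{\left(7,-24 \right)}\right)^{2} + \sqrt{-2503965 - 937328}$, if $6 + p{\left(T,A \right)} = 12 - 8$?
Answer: $301401 + i \sqrt{3441293} \approx 3.014 \cdot 10^{5} + 1855.1 i$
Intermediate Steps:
$p{\left(T,A \right)} = -2$ ($p{\left(T,A \right)} = -6 + \left(12 - 8\right) = -6 + 4 = -2$)
$\left(551 + p{\left(7,-24 \right)}\right)^{2} + \sqrt{-2503965 - 937328} = \left(551 - 2\right)^{2} + \sqrt{-2503965 - 937328} = 549^{2} + \sqrt{-3441293} = 301401 + i \sqrt{3441293}$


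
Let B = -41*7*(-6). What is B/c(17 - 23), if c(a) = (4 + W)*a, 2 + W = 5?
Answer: -41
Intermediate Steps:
W = 3 (W = -2 + 5 = 3)
c(a) = 7*a (c(a) = (4 + 3)*a = 7*a)
B = 1722 (B = -287*(-6) = 1722)
B/c(17 - 23) = 1722/((7*(17 - 23))) = 1722/((7*(-6))) = 1722/(-42) = 1722*(-1/42) = -41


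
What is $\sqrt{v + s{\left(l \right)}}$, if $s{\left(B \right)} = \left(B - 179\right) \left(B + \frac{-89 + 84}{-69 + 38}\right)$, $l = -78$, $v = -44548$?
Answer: $\frac{i \sqrt{23586257}}{31} \approx 156.66 i$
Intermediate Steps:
$s{\left(B \right)} = \left(-179 + B\right) \left(\frac{5}{31} + B\right)$ ($s{\left(B \right)} = \left(-179 + B\right) \left(B - \frac{5}{-31}\right) = \left(-179 + B\right) \left(B - - \frac{5}{31}\right) = \left(-179 + B\right) \left(B + \frac{5}{31}\right) = \left(-179 + B\right) \left(\frac{5}{31} + B\right)$)
$\sqrt{v + s{\left(l \right)}} = \sqrt{-44548 - \left(- \frac{431537}{31} - 6084\right)} = \sqrt{-44548 + \left(- \frac{895}{31} + 6084 + \frac{432432}{31}\right)} = \sqrt{-44548 + \frac{620141}{31}} = \sqrt{- \frac{760847}{31}} = \frac{i \sqrt{23586257}}{31}$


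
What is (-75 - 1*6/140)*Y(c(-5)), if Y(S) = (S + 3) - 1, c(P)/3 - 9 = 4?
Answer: -215373/70 ≈ -3076.8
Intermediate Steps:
c(P) = 39 (c(P) = 27 + 3*4 = 27 + 12 = 39)
Y(S) = 2 + S (Y(S) = (3 + S) - 1 = 2 + S)
(-75 - 1*6/140)*Y(c(-5)) = (-75 - 1*6/140)*(2 + 39) = (-75 - 6*1/140)*41 = (-75 - 3/70)*41 = -5253/70*41 = -215373/70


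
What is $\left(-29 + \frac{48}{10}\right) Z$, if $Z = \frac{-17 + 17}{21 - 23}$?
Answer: $0$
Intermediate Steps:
$Z = 0$ ($Z = \frac{0}{-2} = 0 \left(- \frac{1}{2}\right) = 0$)
$\left(-29 + \frac{48}{10}\right) Z = \left(-29 + \frac{48}{10}\right) 0 = \left(-29 + 48 \cdot \frac{1}{10}\right) 0 = \left(-29 + \frac{24}{5}\right) 0 = \left(- \frac{121}{5}\right) 0 = 0$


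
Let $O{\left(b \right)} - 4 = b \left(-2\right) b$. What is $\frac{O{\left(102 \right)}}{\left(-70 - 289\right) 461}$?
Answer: $\frac{20804}{165499} \approx 0.1257$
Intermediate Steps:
$O{\left(b \right)} = 4 - 2 b^{2}$ ($O{\left(b \right)} = 4 + b \left(-2\right) b = 4 + - 2 b b = 4 - 2 b^{2}$)
$\frac{O{\left(102 \right)}}{\left(-70 - 289\right) 461} = \frac{4 - 2 \cdot 102^{2}}{\left(-70 - 289\right) 461} = \frac{4 - 20808}{\left(-359\right) 461} = \frac{4 - 20808}{-165499} = \left(-20804\right) \left(- \frac{1}{165499}\right) = \frac{20804}{165499}$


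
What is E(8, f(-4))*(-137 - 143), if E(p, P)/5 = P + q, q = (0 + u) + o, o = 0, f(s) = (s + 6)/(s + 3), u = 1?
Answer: 1400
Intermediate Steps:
f(s) = (6 + s)/(3 + s)
q = 1 (q = (0 + 1) + 0 = 1 + 0 = 1)
E(p, P) = 5 + 5*P (E(p, P) = 5*(P + 1) = 5*(1 + P) = 5 + 5*P)
E(8, f(-4))*(-137 - 143) = (5 + 5*((6 - 4)/(3 - 4)))*(-137 - 143) = (5 + 5*(2/(-1)))*(-280) = (5 + 5*(-1*2))*(-280) = (5 + 5*(-2))*(-280) = (5 - 10)*(-280) = -5*(-280) = 1400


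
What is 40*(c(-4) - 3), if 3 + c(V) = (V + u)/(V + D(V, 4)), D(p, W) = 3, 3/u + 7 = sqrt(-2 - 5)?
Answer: -65 + 15*I*sqrt(7)/7 ≈ -65.0 + 5.6695*I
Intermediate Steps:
u = 3/(-7 + I*sqrt(7)) (u = 3/(-7 + sqrt(-2 - 5)) = 3/(-7 + sqrt(-7)) = 3/(-7 + I*sqrt(7)) ≈ -0.375 - 0.14174*I)
c(V) = -3 + (-3/8 + V - 3*I*sqrt(7)/56)/(3 + V) (c(V) = -3 + (V + (-3/8 - 3*I*sqrt(7)/56))/(V + 3) = -3 + (-3/8 + V - 3*I*sqrt(7)/56)/(3 + V))
40*(c(-4) - 3) = 40*((-525 - 112*(-4) - 3*I*sqrt(7))/(56*(3 - 4)) - 3) = 40*((1/56)*(-525 + 448 - 3*I*sqrt(7))/(-1) - 3) = 40*((1/56)*(-1)*(-77 - 3*I*sqrt(7)) - 3) = 40*((11/8 + 3*I*sqrt(7)/56) - 3) = 40*(-13/8 + 3*I*sqrt(7)/56) = -65 + 15*I*sqrt(7)/7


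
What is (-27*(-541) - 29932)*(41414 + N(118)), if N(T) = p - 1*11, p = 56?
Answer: -635359175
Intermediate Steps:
N(T) = 45 (N(T) = 56 - 1*11 = 56 - 11 = 45)
(-27*(-541) - 29932)*(41414 + N(118)) = (-27*(-541) - 29932)*(41414 + 45) = (14607 - 29932)*41459 = -15325*41459 = -635359175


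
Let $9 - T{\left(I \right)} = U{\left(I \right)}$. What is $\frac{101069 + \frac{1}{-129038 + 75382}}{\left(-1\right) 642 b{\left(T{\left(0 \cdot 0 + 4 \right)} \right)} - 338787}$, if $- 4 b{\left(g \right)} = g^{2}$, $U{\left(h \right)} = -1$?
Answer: $- \frac{5422958263}{17316776472} \approx -0.31316$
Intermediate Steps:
$T{\left(I \right)} = 10$ ($T{\left(I \right)} = 9 - -1 = 9 + 1 = 10$)
$b{\left(g \right)} = - \frac{g^{2}}{4}$
$\frac{101069 + \frac{1}{-129038 + 75382}}{\left(-1\right) 642 b{\left(T{\left(0 \cdot 0 + 4 \right)} \right)} - 338787} = \frac{101069 + \frac{1}{-129038 + 75382}}{\left(-1\right) 642 \left(- \frac{10^{2}}{4}\right) - 338787} = \frac{101069 + \frac{1}{-53656}}{- 642 \left(\left(- \frac{1}{4}\right) 100\right) - 338787} = \frac{101069 - \frac{1}{53656}}{\left(-642\right) \left(-25\right) - 338787} = \frac{5422958263}{53656 \left(16050 - 338787\right)} = \frac{5422958263}{53656 \left(-322737\right)} = \frac{5422958263}{53656} \left(- \frac{1}{322737}\right) = - \frac{5422958263}{17316776472}$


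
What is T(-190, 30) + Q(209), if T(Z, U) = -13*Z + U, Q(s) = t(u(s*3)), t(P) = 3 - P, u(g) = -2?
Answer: 2505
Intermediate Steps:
Q(s) = 5 (Q(s) = 3 - 1*(-2) = 3 + 2 = 5)
T(Z, U) = U - 13*Z
T(-190, 30) + Q(209) = (30 - 13*(-190)) + 5 = (30 + 2470) + 5 = 2500 + 5 = 2505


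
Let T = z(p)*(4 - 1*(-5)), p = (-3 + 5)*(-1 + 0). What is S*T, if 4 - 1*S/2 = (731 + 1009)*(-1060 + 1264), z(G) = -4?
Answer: 25556832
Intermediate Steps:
p = -2 (p = 2*(-1) = -2)
T = -36 (T = -4*(4 - 1*(-5)) = -4*(4 + 5) = -4*9 = -36)
S = -709912 (S = 8 - 2*(731 + 1009)*(-1060 + 1264) = 8 - 3480*204 = 8 - 2*354960 = 8 - 709920 = -709912)
S*T = -709912*(-36) = 25556832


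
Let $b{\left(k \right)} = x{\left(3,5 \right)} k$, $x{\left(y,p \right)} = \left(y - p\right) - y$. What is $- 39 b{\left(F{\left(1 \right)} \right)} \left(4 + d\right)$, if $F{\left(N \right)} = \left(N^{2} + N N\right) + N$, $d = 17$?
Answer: $12285$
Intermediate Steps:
$x{\left(y,p \right)} = - p$
$F{\left(N \right)} = N + 2 N^{2}$ ($F{\left(N \right)} = \left(N^{2} + N^{2}\right) + N = 2 N^{2} + N = N + 2 N^{2}$)
$b{\left(k \right)} = - 5 k$ ($b{\left(k \right)} = \left(-1\right) 5 k = - 5 k$)
$- 39 b{\left(F{\left(1 \right)} \right)} \left(4 + d\right) = - 39 \left(- 5 \cdot 1 \left(1 + 2 \cdot 1\right)\right) \left(4 + 17\right) = - 39 \left(- 5 \cdot 1 \left(1 + 2\right)\right) 21 = - 39 \left(- 5 \cdot 1 \cdot 3\right) 21 = - 39 \left(\left(-5\right) 3\right) 21 = \left(-39\right) \left(-15\right) 21 = 585 \cdot 21 = 12285$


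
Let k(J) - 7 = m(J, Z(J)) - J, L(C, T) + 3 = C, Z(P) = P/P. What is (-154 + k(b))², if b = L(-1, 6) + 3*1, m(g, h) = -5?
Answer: 22801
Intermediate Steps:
Z(P) = 1
L(C, T) = -3 + C
b = -1 (b = (-3 - 1) + 3*1 = -4 + 3 = -1)
k(J) = 2 - J (k(J) = 7 + (-5 - J) = 2 - J)
(-154 + k(b))² = (-154 + (2 - 1*(-1)))² = (-154 + (2 + 1))² = (-154 + 3)² = (-151)² = 22801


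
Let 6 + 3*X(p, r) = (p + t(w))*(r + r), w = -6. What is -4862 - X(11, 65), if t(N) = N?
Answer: -15230/3 ≈ -5076.7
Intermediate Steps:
X(p, r) = -2 + 2*r*(-6 + p)/3 (X(p, r) = -2 + ((p - 6)*(r + r))/3 = -2 + ((-6 + p)*(2*r))/3 = -2 + (2*r*(-6 + p))/3 = -2 + 2*r*(-6 + p)/3)
-4862 - X(11, 65) = -4862 - (-2 - 4*65 + (2/3)*11*65) = -4862 - (-2 - 260 + 1430/3) = -4862 - 1*644/3 = -4862 - 644/3 = -15230/3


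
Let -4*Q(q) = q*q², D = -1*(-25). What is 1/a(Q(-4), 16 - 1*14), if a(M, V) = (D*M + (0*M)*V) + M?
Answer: 1/416 ≈ 0.0024038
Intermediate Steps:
D = 25
Q(q) = -q³/4 (Q(q) = -q*q²/4 = -q³/4)
a(M, V) = 26*M (a(M, V) = (25*M + (0*M)*V) + M = (25*M + 0*V) + M = (25*M + 0) + M = 25*M + M = 26*M)
1/a(Q(-4), 16 - 1*14) = 1/(26*(-¼*(-4)³)) = 1/(26*(-¼*(-64))) = 1/(26*16) = 1/416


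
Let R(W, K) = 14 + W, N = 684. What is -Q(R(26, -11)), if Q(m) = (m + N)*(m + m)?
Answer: -57920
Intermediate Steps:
Q(m) = 2*m*(684 + m) (Q(m) = (m + 684)*(m + m) = (684 + m)*(2*m) = 2*m*(684 + m))
-Q(R(26, -11)) = -2*(14 + 26)*(684 + (14 + 26)) = -2*40*(684 + 40) = -2*40*724 = -1*57920 = -57920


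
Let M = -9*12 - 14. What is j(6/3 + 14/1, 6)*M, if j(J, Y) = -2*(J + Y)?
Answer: 5368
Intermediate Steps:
j(J, Y) = -2*J - 2*Y
M = -122 (M = -108 - 14 = -122)
j(6/3 + 14/1, 6)*M = (-2*(6/3 + 14/1) - 2*6)*(-122) = (-2*(6*(⅓) + 14*1) - 12)*(-122) = (-2*(2 + 14) - 12)*(-122) = (-2*16 - 12)*(-122) = (-32 - 12)*(-122) = -44*(-122) = 5368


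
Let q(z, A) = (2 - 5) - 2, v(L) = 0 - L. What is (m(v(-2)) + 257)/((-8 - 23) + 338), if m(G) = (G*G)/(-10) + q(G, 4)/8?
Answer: 10239/12280 ≈ 0.83379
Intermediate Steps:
v(L) = -L
q(z, A) = -5 (q(z, A) = -3 - 2 = -5)
m(G) = -5/8 - G²/10 (m(G) = (G*G)/(-10) - 5/8 = G²*(-⅒) - 5*⅛ = -G²/10 - 5/8 = -5/8 - G²/10)
(m(v(-2)) + 257)/((-8 - 23) + 338) = ((-5/8 - (-1*(-2))²/10) + 257)/((-8 - 23) + 338) = ((-5/8 - ⅒*2²) + 257)/(-31 + 338) = ((-5/8 - ⅒*4) + 257)/307 = ((-5/8 - ⅖) + 257)*(1/307) = (-41/40 + 257)*(1/307) = (10239/40)*(1/307) = 10239/12280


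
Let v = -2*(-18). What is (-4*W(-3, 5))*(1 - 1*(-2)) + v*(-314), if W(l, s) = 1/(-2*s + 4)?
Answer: -11302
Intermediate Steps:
W(l, s) = 1/(4 - 2*s)
v = 36
(-4*W(-3, 5))*(1 - 1*(-2)) + v*(-314) = (-(-4)/(-4 + 2*5))*(1 - 1*(-2)) + 36*(-314) = (-(-4)/(-4 + 10))*(1 + 2) - 11304 = -(-4)/6*3 - 11304 = -4*(-⅙)*3 - 11304 = (⅔)*3 - 11304 = 2 - 11304 = -11302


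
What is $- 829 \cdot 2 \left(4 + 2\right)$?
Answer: $-9948$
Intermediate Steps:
$- 829 \cdot 2 \left(4 + 2\right) = - 829 \cdot 2 \cdot 6 = \left(-829\right) 12 = -9948$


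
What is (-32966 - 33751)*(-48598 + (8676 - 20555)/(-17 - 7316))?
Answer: 23775086981835/7333 ≈ 3.2422e+9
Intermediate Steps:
(-32966 - 33751)*(-48598 + (8676 - 20555)/(-17 - 7316)) = -66717*(-48598 - 11879/(-7333)) = -66717*(-48598 - 11879*(-1/7333)) = -66717*(-48598 + 11879/7333) = -66717*(-356357255/7333) = 23775086981835/7333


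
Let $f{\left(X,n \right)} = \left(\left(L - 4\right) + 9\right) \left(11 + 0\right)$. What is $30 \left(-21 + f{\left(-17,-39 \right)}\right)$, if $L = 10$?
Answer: $4320$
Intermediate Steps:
$f{\left(X,n \right)} = 165$ ($f{\left(X,n \right)} = \left(\left(10 - 4\right) + 9\right) \left(11 + 0\right) = \left(6 + 9\right) 11 = 15 \cdot 11 = 165$)
$30 \left(-21 + f{\left(-17,-39 \right)}\right) = 30 \left(-21 + 165\right) = 30 \cdot 144 = 4320$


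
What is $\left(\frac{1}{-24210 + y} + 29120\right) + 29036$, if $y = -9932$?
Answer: $\frac{1985562151}{34142} \approx 58156.0$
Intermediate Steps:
$\left(\frac{1}{-24210 + y} + 29120\right) + 29036 = \left(\frac{1}{-24210 - 9932} + 29120\right) + 29036 = \left(\frac{1}{-34142} + 29120\right) + 29036 = \left(- \frac{1}{34142} + 29120\right) + 29036 = \frac{994215039}{34142} + 29036 = \frac{1985562151}{34142}$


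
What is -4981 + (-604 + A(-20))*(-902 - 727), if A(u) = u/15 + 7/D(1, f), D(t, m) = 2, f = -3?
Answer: 1950811/2 ≈ 9.7541e+5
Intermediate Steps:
A(u) = 7/2 + u/15 (A(u) = u/15 + 7/2 = 7/2 + u/15)
-4981 + (-604 + A(-20))*(-902 - 727) = -4981 + (-604 + (7/2 + (1/15)*(-20)))*(-902 - 727) = -4981 + (-604 + (7/2 - 4/3))*(-1629) = -4981 + (-604 + 13/6)*(-1629) = -4981 - 3611/6*(-1629) = -4981 + 1960773/2 = 1950811/2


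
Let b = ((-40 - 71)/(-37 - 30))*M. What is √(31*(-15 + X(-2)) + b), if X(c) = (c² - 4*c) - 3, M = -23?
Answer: I*√1006005/67 ≈ 14.97*I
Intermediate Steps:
X(c) = -3 + c² - 4*c
b = -2553/67 (b = ((-40 - 71)/(-37 - 30))*(-23) = -111/(-67)*(-23) = -111*(-1/67)*(-23) = (111/67)*(-23) = -2553/67 ≈ -38.104)
√(31*(-15 + X(-2)) + b) = √(31*(-15 + (-3 + (-2)² - 4*(-2))) - 2553/67) = √(31*(-15 + (-3 + 4 + 8)) - 2553/67) = √(31*(-15 + 9) - 2553/67) = √(31*(-6) - 2553/67) = √(-186 - 2553/67) = √(-15015/67) = I*√1006005/67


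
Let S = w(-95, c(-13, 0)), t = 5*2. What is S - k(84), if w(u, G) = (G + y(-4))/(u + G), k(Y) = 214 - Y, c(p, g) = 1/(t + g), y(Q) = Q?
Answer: -9487/73 ≈ -129.96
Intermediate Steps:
t = 10
c(p, g) = 1/(10 + g)
w(u, G) = (-4 + G)/(G + u) (w(u, G) = (G - 4)/(u + G) = (-4 + G)/(G + u))
S = 3/73 (S = (-4 + 1/(10 + 0))/(1/(10 + 0) - 95) = (-4 + 1/10)/(1/10 - 95) = (-4 + ⅒)/(⅒ - 95) = -39/10/(-949/10) = -10/949*(-39/10) = 3/73 ≈ 0.041096)
S - k(84) = 3/73 - (214 - 1*84) = 3/73 - (214 - 84) = 3/73 - 1*130 = 3/73 - 130 = -9487/73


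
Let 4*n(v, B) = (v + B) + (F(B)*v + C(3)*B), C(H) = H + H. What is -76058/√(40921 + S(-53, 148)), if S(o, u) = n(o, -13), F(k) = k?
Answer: -152116*√164229/164229 ≈ -375.36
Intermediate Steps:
C(H) = 2*H
n(v, B) = v/4 + 7*B/4 + B*v/4 (n(v, B) = ((v + B) + (B*v + (2*3)*B))/4 = ((B + v) + (B*v + 6*B))/4 = ((B + v) + (6*B + B*v))/4 = (v + 7*B + B*v)/4 = v/4 + 7*B/4 + B*v/4)
S(o, u) = -91/4 - 3*o (S(o, u) = o/4 + (7/4)*(-13) + (¼)*(-13)*o = o/4 - 91/4 - 13*o/4 = -91/4 - 3*o)
-76058/√(40921 + S(-53, 148)) = -76058/√(40921 + (-91/4 - 3*(-53))) = -76058/√(40921 + (-91/4 + 159)) = -76058/√(40921 + 545/4) = -76058*2*√164229/164229 = -152116*√164229/164229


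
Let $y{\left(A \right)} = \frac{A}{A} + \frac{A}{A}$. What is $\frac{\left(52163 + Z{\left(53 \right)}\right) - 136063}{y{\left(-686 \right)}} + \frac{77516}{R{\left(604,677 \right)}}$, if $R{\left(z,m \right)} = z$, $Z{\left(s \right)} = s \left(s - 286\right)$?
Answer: $- \frac{14494841}{302} \approx -47996.0$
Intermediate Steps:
$Z{\left(s \right)} = s \left(-286 + s\right)$
$y{\left(A \right)} = 2$ ($y{\left(A \right)} = 1 + 1 = 2$)
$\frac{\left(52163 + Z{\left(53 \right)}\right) - 136063}{y{\left(-686 \right)}} + \frac{77516}{R{\left(604,677 \right)}} = \frac{\left(52163 + 53 \left(-286 + 53\right)\right) - 136063}{2} + \frac{77516}{604} = \left(\left(52163 + 53 \left(-233\right)\right) - 136063\right) \frac{1}{2} + 77516 \cdot \frac{1}{604} = \left(\left(52163 - 12349\right) - 136063\right) \frac{1}{2} + \frac{19379}{151} = \left(39814 - 136063\right) \frac{1}{2} + \frac{19379}{151} = \left(-96249\right) \frac{1}{2} + \frac{19379}{151} = - \frac{96249}{2} + \frac{19379}{151} = - \frac{14494841}{302}$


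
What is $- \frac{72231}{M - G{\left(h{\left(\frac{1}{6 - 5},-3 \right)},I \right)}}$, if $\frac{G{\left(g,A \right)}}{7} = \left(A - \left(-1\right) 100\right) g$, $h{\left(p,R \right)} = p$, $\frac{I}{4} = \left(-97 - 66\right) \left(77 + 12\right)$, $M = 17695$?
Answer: $- \frac{72231}{423191} \approx -0.17068$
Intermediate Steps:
$I = -58028$ ($I = 4 \left(-97 - 66\right) \left(77 + 12\right) = 4 \left(\left(-163\right) 89\right) = 4 \left(-14507\right) = -58028$)
$G{\left(g,A \right)} = 7 g \left(100 + A\right)$ ($G{\left(g,A \right)} = 7 \left(A - \left(-1\right) 100\right) g = 7 \left(A - -100\right) g = 7 \left(A + 100\right) g = 7 \left(100 + A\right) g = 7 g \left(100 + A\right)$)
$- \frac{72231}{M - G{\left(h{\left(\frac{1}{6 - 5},-3 \right)},I \right)}} = - \frac{72231}{17695 - \frac{7 \left(100 - 58028\right)}{6 - 5}} = - \frac{72231}{17695 - 7 \cdot 1^{-1} \left(-57928\right)} = - \frac{72231}{17695 - 7 \cdot 1 \left(-57928\right)} = - \frac{72231}{17695 - -405496} = - \frac{72231}{17695 + 405496} = - \frac{72231}{423191}$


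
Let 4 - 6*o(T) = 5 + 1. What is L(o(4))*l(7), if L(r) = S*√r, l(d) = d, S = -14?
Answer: -98*I*√3/3 ≈ -56.58*I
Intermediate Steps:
o(T) = -⅓ (o(T) = ⅔ - (5 + 1)/6 = ⅔ - ⅙*6 = ⅔ - 1 = -⅓)
L(r) = -14*√r
L(o(4))*l(7) = -14*I*√3/3*7 = -98*I*√3/3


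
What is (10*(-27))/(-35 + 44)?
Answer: -30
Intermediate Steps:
(10*(-27))/(-35 + 44) = -270/9 = -270*⅑ = -30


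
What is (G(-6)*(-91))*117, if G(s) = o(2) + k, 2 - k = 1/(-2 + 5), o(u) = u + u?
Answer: -60333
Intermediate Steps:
o(u) = 2*u
k = 5/3 (k = 2 - 1/(-2 + 5) = 2 - 1/3 = 2 - 1*⅓ = 2 - ⅓ = 5/3 ≈ 1.6667)
G(s) = 17/3 (G(s) = 2*2 + 5/3 = 4 + 5/3 = 17/3)
(G(-6)*(-91))*117 = ((17/3)*(-91))*117 = -1547/3*117 = -60333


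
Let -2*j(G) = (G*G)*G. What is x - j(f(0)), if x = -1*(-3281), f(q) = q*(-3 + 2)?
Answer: 3281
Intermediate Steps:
f(q) = -q (f(q) = q*(-1) = -q)
j(G) = -G³/2 (j(G) = -G*G*G/2 = -G²*G/2 = -G³/2)
x = 3281
x - j(f(0)) = 3281 - (-1)*(-1*0)³/2 = 3281 - (-1)*0³/2 = 3281 - (-1)*0/2 = 3281 - 1*0 = 3281 + 0 = 3281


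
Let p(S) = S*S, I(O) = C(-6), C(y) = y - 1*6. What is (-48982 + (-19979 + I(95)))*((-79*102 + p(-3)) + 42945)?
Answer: -2406881808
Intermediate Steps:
C(y) = -6 + y (C(y) = y - 6 = -6 + y)
I(O) = -12 (I(O) = -6 - 6 = -12)
p(S) = S**2
(-48982 + (-19979 + I(95)))*((-79*102 + p(-3)) + 42945) = (-48982 + (-19979 - 12))*((-79*102 + (-3)**2) + 42945) = (-48982 - 19991)*((-8058 + 9) + 42945) = -68973*(-8049 + 42945) = -68973*34896 = -2406881808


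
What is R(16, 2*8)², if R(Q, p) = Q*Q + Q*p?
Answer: 262144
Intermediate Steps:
R(Q, p) = Q² + Q*p
R(16, 2*8)² = (16*(16 + 2*8))² = (16*(16 + 16))² = (16*32)² = 512² = 262144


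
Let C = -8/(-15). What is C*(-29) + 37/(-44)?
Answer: -10763/660 ≈ -16.308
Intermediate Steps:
C = 8/15 (C = -8*(-1/15) = 8/15 ≈ 0.53333)
C*(-29) + 37/(-44) = (8/15)*(-29) + 37/(-44) = -232/15 + 37*(-1/44) = -232/15 - 37/44 = -10763/660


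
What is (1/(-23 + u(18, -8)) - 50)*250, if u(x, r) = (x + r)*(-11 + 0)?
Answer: -1662750/133 ≈ -12502.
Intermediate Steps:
u(x, r) = -11*r - 11*x (u(x, r) = (r + x)*(-11) = -11*r - 11*x)
(1/(-23 + u(18, -8)) - 50)*250 = (1/(-23 + (-11*(-8) - 11*18)) - 50)*250 = (1/(-23 + (88 - 198)) - 50)*250 = (1/(-23 - 110) - 50)*250 = (1/(-133) - 50)*250 = (-1/133 - 50)*250 = -6651/133*250 = -1662750/133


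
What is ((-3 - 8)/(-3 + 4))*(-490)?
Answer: 5390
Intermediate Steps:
((-3 - 8)/(-3 + 4))*(-490) = -11/1*(-490) = -11*1*(-490) = -11*(-490) = 5390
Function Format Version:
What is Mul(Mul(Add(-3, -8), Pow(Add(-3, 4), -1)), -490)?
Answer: 5390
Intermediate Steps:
Mul(Mul(Add(-3, -8), Pow(Add(-3, 4), -1)), -490) = Mul(Mul(-11, Pow(1, -1)), -490) = Mul(Mul(-11, 1), -490) = Mul(-11, -490) = 5390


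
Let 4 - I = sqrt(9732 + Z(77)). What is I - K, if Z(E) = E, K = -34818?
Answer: 34822 - sqrt(9809) ≈ 34723.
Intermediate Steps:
I = 4 - sqrt(9809) (I = 4 - sqrt(9732 + 77) = 4 - sqrt(9809) ≈ -95.040)
I - K = (4 - sqrt(9809)) - 1*(-34818) = (4 - sqrt(9809)) + 34818 = 34822 - sqrt(9809)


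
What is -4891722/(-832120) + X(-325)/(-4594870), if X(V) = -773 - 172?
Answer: 160554378711/27310594460 ≈ 5.8788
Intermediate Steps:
X(V) = -945
-4891722/(-832120) + X(-325)/(-4594870) = -4891722/(-832120) - 945/(-4594870) = -4891722*(-1/832120) - 945*(-1/4594870) = 2445861/416060 + 27/131282 = 160554378711/27310594460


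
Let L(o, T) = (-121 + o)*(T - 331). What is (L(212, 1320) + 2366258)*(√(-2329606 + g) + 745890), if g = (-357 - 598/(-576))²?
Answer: 1832097533730 + 12281285*I*√7308684191/288 ≈ 1.8321e+12 + 3.6456e+9*I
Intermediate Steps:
L(o, T) = (-331 + T)*(-121 + o) (L(o, T) = (-121 + o)*(-331 + T) = (-331 + T)*(-121 + o))
g = 10509735289/82944 (g = (-357 - 598*(-1/576))² = (-357 + 299/288)² = (-102517/288)² = 10509735289/82944 ≈ 1.2671e+5)
(L(212, 1320) + 2366258)*(√(-2329606 + g) + 745890) = ((40051 - 331*212 - 121*1320 + 1320*212) + 2366258)*(√(-2329606 + 10509735289/82944) + 745890) = ((40051 - 70172 - 159720 + 279840) + 2366258)*(√(-182717104775/82944) + 745890) = (89999 + 2366258)*(5*I*√7308684191/288 + 745890) = 2456257*(745890 + 5*I*√7308684191/288) = 1832097533730 + 12281285*I*√7308684191/288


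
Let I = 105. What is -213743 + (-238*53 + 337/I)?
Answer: -23767148/105 ≈ -2.2635e+5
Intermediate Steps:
-213743 + (-238*53 + 337/I) = -213743 + (-238*53 + 337/105) = -213743 + (-12614 + 337*(1/105)) = -213743 + (-12614 + 337/105) = -213743 - 1324133/105 = -23767148/105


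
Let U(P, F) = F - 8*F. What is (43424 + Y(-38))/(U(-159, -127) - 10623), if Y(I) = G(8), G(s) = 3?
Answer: -43427/9734 ≈ -4.4614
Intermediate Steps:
U(P, F) = -7*F
Y(I) = 3
(43424 + Y(-38))/(U(-159, -127) - 10623) = (43424 + 3)/(-7*(-127) - 10623) = 43427/(889 - 10623) = 43427/(-9734) = 43427*(-1/9734) = -43427/9734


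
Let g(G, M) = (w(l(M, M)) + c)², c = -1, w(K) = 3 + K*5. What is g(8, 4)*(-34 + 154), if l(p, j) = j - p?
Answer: 480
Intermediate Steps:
w(K) = 3 + 5*K
g(G, M) = 4 (g(G, M) = ((3 + 5*(M - M)) - 1)² = ((3 + 5*0) - 1)² = ((3 + 0) - 1)² = (3 - 1)² = 2² = 4)
g(8, 4)*(-34 + 154) = 4*(-34 + 154) = 4*120 = 480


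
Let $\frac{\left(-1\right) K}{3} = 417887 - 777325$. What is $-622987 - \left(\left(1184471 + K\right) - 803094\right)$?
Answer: $-2082678$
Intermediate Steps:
$K = 1078314$ ($K = - 3 \left(417887 - 777325\right) = \left(-3\right) \left(-359438\right) = 1078314$)
$-622987 - \left(\left(1184471 + K\right) - 803094\right) = -622987 - \left(\left(1184471 + 1078314\right) - 803094\right) = -622987 - \left(2262785 - 803094\right) = -622987 - 1459691 = -2082678$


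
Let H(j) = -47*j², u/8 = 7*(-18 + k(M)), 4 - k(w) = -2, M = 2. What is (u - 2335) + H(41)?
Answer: -82014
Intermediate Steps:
k(w) = 6 (k(w) = 4 - 1*(-2) = 4 + 2 = 6)
u = -672 (u = 8*(7*(-18 + 6)) = 8*(7*(-12)) = 8*(-84) = -672)
(u - 2335) + H(41) = (-672 - 2335) - 47*41² = -3007 - 47*1681 = -3007 - 79007 = -82014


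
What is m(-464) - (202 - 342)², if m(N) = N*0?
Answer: -19600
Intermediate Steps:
m(N) = 0
m(-464) - (202 - 342)² = 0 - (202 - 342)² = 0 - 1*(-140)² = 0 - 1*19600 = 0 - 19600 = -19600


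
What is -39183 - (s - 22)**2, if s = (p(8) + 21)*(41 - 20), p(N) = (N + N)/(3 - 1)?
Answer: -383752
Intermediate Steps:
p(N) = N (p(N) = (2*N)/2 = (2*N)*(1/2) = N)
s = 609 (s = (8 + 21)*(41 - 20) = 29*21 = 609)
-39183 - (s - 22)**2 = -39183 - (609 - 22)**2 = -39183 - 1*587**2 = -39183 - 1*344569 = -39183 - 344569 = -383752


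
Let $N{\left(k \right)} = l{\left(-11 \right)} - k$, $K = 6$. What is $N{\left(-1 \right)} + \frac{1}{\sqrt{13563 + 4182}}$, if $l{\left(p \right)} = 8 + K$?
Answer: $15 + \frac{\sqrt{105}}{1365} \approx 15.008$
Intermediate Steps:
$l{\left(p \right)} = 14$ ($l{\left(p \right)} = 8 + 6 = 14$)
$N{\left(k \right)} = 14 - k$
$N{\left(-1 \right)} + \frac{1}{\sqrt{13563 + 4182}} = \left(14 - -1\right) + \frac{1}{\sqrt{13563 + 4182}} = \left(14 + 1\right) + \frac{1}{\sqrt{17745}} = 15 + \frac{1}{13 \sqrt{105}} = 15 + \frac{\sqrt{105}}{1365}$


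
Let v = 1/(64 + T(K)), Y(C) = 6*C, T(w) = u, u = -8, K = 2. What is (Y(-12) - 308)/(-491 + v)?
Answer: 4256/5499 ≈ 0.77396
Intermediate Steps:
T(w) = -8
v = 1/56 (v = 1/(64 - 8) = 1/56 ≈ 0.017857)
(Y(-12) - 308)/(-491 + v) = (6*(-12) - 308)/(-491 + 1/56) = (-72 - 308)/(-27495/56) = -380*(-56/27495) = 4256/5499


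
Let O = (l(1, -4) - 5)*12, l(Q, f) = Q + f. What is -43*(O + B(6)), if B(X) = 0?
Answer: 4128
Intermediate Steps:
O = -96 (O = ((1 - 4) - 5)*12 = (-3 - 5)*12 = -8*12 = -96)
-43*(O + B(6)) = -43*(-96 + 0) = -43*(-96) = 4128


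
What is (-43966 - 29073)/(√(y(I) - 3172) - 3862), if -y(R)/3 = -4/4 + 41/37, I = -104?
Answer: 5218417433/275987002 + 146078*I*√67858/137993501 ≈ 18.908 + 0.27576*I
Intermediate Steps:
y(R) = -12/37 (y(R) = -3*(-4/4 + 41/37) = -3*(-4*¼ + 41*(1/37)) = -3*(-1 + 41/37) = -3*4/37 = -12/37)
(-43966 - 29073)/(√(y(I) - 3172) - 3862) = (-43966 - 29073)/(√(-12/37 - 3172) - 3862) = -73039/(√(-117376/37) - 3862) = -73039/(8*I*√67858/37 - 3862) = -73039/(-3862 + 8*I*√67858/37)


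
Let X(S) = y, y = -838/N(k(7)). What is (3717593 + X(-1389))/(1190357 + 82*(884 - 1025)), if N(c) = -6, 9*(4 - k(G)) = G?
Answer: 11153198/3536385 ≈ 3.1538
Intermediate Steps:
k(G) = 4 - G/9
y = 419/3 (y = -838/(-6) = -838*(-⅙) = 419/3 ≈ 139.67)
X(S) = 419/3
(3717593 + X(-1389))/(1190357 + 82*(884 - 1025)) = (3717593 + 419/3)/(1190357 + 82*(884 - 1025)) = 11153198/(3*(1190357 + 82*(-141))) = 11153198/(3*(1190357 - 11562)) = (11153198/3)/1178795 = (11153198/3)*(1/1178795) = 11153198/3536385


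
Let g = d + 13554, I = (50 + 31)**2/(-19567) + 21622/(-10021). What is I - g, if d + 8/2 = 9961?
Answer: -4610547029932/196080907 ≈ -23514.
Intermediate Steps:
d = 9957 (d = -4 + 9961 = 9957)
I = -488825455/196080907 (I = 81**2*(-1/19567) + 21622*(-1/10021) = 6561*(-1/19567) - 21622/10021 = -6561/19567 - 21622/10021 = -488825455/196080907 ≈ -2.4930)
g = 23511 (g = 9957 + 13554 = 23511)
I - g = -488825455/196080907 - 1*23511 = -488825455/196080907 - 23511 = -4610547029932/196080907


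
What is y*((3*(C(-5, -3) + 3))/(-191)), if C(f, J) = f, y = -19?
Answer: -114/191 ≈ -0.59686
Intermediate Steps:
y*((3*(C(-5, -3) + 3))/(-191)) = -19*3*(-5 + 3)/(-191) = -19*3*(-2)*(-1)/191 = -(-114)*(-1)/191 = -19*6/191 = -114/191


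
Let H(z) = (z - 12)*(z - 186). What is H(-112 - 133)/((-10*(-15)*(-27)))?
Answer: -110767/4050 ≈ -27.350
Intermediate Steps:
H(z) = (-186 + z)*(-12 + z) (H(z) = (-12 + z)*(-186 + z) = (-186 + z)*(-12 + z))
H(-112 - 133)/((-10*(-15)*(-27))) = (2232 + (-112 - 133)**2 - 198*(-112 - 133))/((-10*(-15)*(-27))) = (2232 + (-245)**2 - 198*(-245))/((150*(-27))) = (2232 + 60025 + 48510)/(-4050) = 110767*(-1/4050) = -110767/4050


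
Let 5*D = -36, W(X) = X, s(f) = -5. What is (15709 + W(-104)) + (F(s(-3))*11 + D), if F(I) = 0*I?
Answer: 77989/5 ≈ 15598.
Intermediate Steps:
F(I) = 0
D = -36/5 (D = (1/5)*(-36) = -36/5 ≈ -7.2000)
(15709 + W(-104)) + (F(s(-3))*11 + D) = (15709 - 104) + (0*11 - 36/5) = 15605 + (0 - 36/5) = 15605 - 36/5 = 77989/5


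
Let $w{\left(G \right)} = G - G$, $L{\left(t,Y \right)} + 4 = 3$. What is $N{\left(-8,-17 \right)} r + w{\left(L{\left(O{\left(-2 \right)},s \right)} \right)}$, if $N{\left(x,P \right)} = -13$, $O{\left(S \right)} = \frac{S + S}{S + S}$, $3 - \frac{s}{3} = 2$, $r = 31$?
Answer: $-403$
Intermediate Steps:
$s = 3$ ($s = 9 - 6 = 3$)
$O{\left(S \right)} = 1$ ($O{\left(S \right)} = \frac{2 S}{2 S} = 2 S \frac{1}{2 S} = 1$)
$L{\left(t,Y \right)} = -1$ ($L{\left(t,Y \right)} = -4 + 3 = -1$)
$w{\left(G \right)} = 0$
$N{\left(-8,-17 \right)} r + w{\left(L{\left(O{\left(-2 \right)},s \right)} \right)} = \left(-13\right) 31 + 0 = -403 + 0 = -403$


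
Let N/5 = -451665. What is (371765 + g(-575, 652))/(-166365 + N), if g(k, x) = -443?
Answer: -20629/134705 ≈ -0.15314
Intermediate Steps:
N = -2258325 (N = 5*(-451665) = -2258325)
(371765 + g(-575, 652))/(-166365 + N) = (371765 - 443)/(-166365 - 2258325) = 371322/(-2424690) = 371322*(-1/2424690) = -20629/134705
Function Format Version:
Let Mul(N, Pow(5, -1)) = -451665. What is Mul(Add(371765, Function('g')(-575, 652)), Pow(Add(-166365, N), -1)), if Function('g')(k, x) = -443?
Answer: Rational(-20629, 134705) ≈ -0.15314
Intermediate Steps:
N = -2258325 (N = Mul(5, -451665) = -2258325)
Mul(Add(371765, Function('g')(-575, 652)), Pow(Add(-166365, N), -1)) = Mul(Add(371765, -443), Pow(Add(-166365, -2258325), -1)) = Mul(371322, Pow(-2424690, -1)) = Mul(371322, Rational(-1, 2424690)) = Rational(-20629, 134705)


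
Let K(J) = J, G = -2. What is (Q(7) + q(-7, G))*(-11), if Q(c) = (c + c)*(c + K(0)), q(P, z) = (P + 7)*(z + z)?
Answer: -1078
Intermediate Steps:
q(P, z) = 2*z*(7 + P) (q(P, z) = (7 + P)*(2*z) = 2*z*(7 + P))
Q(c) = 2*c**2 (Q(c) = (c + c)*(c + 0) = (2*c)*c = 2*c**2)
(Q(7) + q(-7, G))*(-11) = (2*7**2 + 2*(-2)*(7 - 7))*(-11) = (2*49 + 2*(-2)*0)*(-11) = (98 + 0)*(-11) = 98*(-11) = -1078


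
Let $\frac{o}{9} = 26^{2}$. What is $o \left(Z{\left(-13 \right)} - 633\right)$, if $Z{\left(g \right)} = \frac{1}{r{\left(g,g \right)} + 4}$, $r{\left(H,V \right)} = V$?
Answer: $-3851848$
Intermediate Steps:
$Z{\left(g \right)} = \frac{1}{4 + g}$ ($Z{\left(g \right)} = \frac{1}{g + 4} = \frac{1}{4 + g}$)
$o = 6084$ ($o = 9 \cdot 26^{2} = 9 \cdot 676 = 6084$)
$o \left(Z{\left(-13 \right)} - 633\right) = 6084 \left(\frac{1}{4 - 13} - 633\right) = 6084 \left(\frac{1}{-9} - 633\right) = 6084 \left(- \frac{1}{9} - 633\right) = 6084 \left(- \frac{5698}{9}\right) = -3851848$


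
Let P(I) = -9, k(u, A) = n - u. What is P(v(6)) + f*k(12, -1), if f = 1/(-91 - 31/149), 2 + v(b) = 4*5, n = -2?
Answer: -60112/6795 ≈ -8.8465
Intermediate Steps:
v(b) = 18 (v(b) = -2 + 4*5 = -2 + 20 = 18)
k(u, A) = -2 - u
f = -149/13590 (f = 1/(-91 - 31*1/149) = 1/(-91 - 31/149) = 1/(-13590/149) = -149/13590 ≈ -0.010964)
P(v(6)) + f*k(12, -1) = -9 - 149*(-2 - 1*12)/13590 = -9 - 149*(-2 - 12)/13590 = -9 - 149/13590*(-14) = -9 + 1043/6795 = -60112/6795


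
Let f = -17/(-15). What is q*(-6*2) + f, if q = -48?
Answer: 8657/15 ≈ 577.13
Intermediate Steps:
f = 17/15 (f = -17*(-1/15) = 17/15 ≈ 1.1333)
q*(-6*2) + f = -(-288)*2 + 17/15 = -48*(-12) + 17/15 = 576 + 17/15 = 8657/15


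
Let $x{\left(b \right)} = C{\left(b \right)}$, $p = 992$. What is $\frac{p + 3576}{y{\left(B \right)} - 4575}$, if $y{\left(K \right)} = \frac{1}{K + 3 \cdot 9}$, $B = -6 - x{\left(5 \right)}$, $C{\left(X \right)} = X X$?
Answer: $- \frac{18272}{18301} \approx -0.99841$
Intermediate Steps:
$C{\left(X \right)} = X^{2}$
$x{\left(b \right)} = b^{2}$
$B = -31$ ($B = -6 - 5^{2} = -6 - 25 = -31$)
$y{\left(K \right)} = \frac{1}{27 + K}$ ($y{\left(K \right)} = \frac{1}{K + 27} = \frac{1}{27 + K}$)
$\frac{p + 3576}{y{\left(B \right)} - 4575} = \frac{992 + 3576}{\frac{1}{27 - 31} - 4575} = \frac{4568}{\frac{1}{-4} - 4575} = \frac{4568}{- \frac{1}{4} - 4575} = \frac{4568}{- \frac{18301}{4}} = 4568 \left(- \frac{4}{18301}\right) = - \frac{18272}{18301}$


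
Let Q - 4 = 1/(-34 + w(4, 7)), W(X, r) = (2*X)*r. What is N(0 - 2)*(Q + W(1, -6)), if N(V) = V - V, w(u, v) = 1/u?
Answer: 0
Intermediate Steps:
N(V) = 0
W(X, r) = 2*X*r
Q = 536/135 (Q = 4 + 1/(-34 + 1/4) = 4 + 1/(-34 + ¼) = 4 + 1/(-135/4) = 4 - 4/135 = 536/135 ≈ 3.9704)
N(0 - 2)*(Q + W(1, -6)) = 0*(536/135 + 2*1*(-6)) = 0*(536/135 - 12) = 0*(-1084/135) = 0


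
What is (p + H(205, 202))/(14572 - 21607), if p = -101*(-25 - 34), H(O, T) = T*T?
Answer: -46763/7035 ≈ -6.6472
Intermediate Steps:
H(O, T) = T**2
p = 5959 (p = -101*(-59) = 5959)
(p + H(205, 202))/(14572 - 21607) = (5959 + 202**2)/(14572 - 21607) = (5959 + 40804)/(-7035) = 46763*(-1/7035) = -46763/7035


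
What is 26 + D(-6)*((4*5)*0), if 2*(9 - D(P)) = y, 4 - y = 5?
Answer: 26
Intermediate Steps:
y = -1 (y = 4 - 1*5 = 4 - 5 = -1)
D(P) = 19/2 (D(P) = 9 - 1/2*(-1) = 9 + 1/2 = 19/2)
26 + D(-6)*((4*5)*0) = 26 + 19*((4*5)*0)/2 = 26 + 19*(20*0)/2 = 26 + (19/2)*0 = 26 + 0 = 26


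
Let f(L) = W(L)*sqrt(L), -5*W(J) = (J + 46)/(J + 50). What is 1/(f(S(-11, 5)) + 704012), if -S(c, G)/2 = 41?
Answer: 563209600/396506316918521 + 180*I*sqrt(82)/396506316918521 ≈ 1.4204e-6 + 4.1108e-12*I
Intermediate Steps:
W(J) = -(46 + J)/(5*(50 + J)) (W(J) = -(J + 46)/(5*(J + 50)) = -(46 + J)/(5*(50 + J)))
S(c, G) = -82 (S(c, G) = -2*41 = -82)
f(L) = sqrt(L)*(-46 - L)/(5*(50 + L)) (f(L) = ((-46 - L)/(5*(50 + L)))*sqrt(L) = sqrt(L)*(-46 - L)/(5*(50 + L)))
1/(f(S(-11, 5)) + 704012) = 1/(sqrt(-82)*(-46 - 1*(-82))/(5*(50 - 82)) + 704012) = 1/((1/5)*(I*sqrt(82))*(-46 + 82)/(-32) + 704012) = 1/((1/5)*(I*sqrt(82))*(-1/32)*36 + 704012) = 1/(-9*I*sqrt(82)/40 + 704012) = 1/(704012 - 9*I*sqrt(82)/40)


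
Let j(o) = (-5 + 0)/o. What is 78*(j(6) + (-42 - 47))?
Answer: -7007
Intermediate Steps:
j(o) = -5/o
78*(j(6) + (-42 - 47)) = 78*(-5/6 + (-42 - 47)) = 78*(-5*⅙ - 89) = 78*(-⅚ - 89) = 78*(-539/6) = -7007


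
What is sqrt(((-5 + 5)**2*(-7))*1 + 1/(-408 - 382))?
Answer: I*sqrt(790)/790 ≈ 0.035578*I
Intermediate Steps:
sqrt(((-5 + 5)**2*(-7))*1 + 1/(-408 - 382)) = sqrt((0**2*(-7))*1 + 1/(-790)) = sqrt((0*(-7))*1 - 1/790) = sqrt(0*1 - 1/790) = sqrt(0 - 1/790) = sqrt(-1/790) = I*sqrt(790)/790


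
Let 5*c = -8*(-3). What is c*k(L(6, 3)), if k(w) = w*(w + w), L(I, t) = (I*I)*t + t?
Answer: 591408/5 ≈ 1.1828e+5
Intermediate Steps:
L(I, t) = t + t*I**2 (L(I, t) = I**2*t + t = t*I**2 + t = t + t*I**2)
c = 24/5 (c = (-8*(-3))/5 = (1/5)*24 = 24/5 ≈ 4.8000)
k(w) = 2*w**2 (k(w) = w*(2*w) = 2*w**2)
c*k(L(6, 3)) = 24*(2*(3*(1 + 6**2))**2)/5 = 24*(2*(3*(1 + 36))**2)/5 = 24*(2*(3*37)**2)/5 = 24*(2*111**2)/5 = 24*(2*12321)/5 = (24/5)*24642 = 591408/5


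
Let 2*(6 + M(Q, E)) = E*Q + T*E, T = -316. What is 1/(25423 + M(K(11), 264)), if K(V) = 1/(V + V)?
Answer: -1/16289 ≈ -6.1391e-5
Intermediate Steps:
K(V) = 1/(2*V)
M(Q, E) = -6 - 158*E + E*Q/2 (M(Q, E) = -6 + (E*Q - 316*E)/2 = -6 + (-316*E + E*Q)/2 = -6 + (-158*E + E*Q/2) = -6 - 158*E + E*Q/2)
1/(25423 + M(K(11), 264)) = 1/(25423 + (-6 - 158*264 + (1/2)*264*((1/2)/11))) = 1/(25423 + (-6 - 41712 + (1/2)*264*((1/2)*(1/11)))) = 1/(25423 + (-6 - 41712 + (1/2)*264*(1/22))) = 1/(25423 + (-6 - 41712 + 6)) = 1/(25423 - 41712) = 1/(-16289) = -1/16289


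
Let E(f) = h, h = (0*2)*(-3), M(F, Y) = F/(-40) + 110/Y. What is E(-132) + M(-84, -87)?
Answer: 727/870 ≈ 0.83563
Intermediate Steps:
M(F, Y) = 110/Y - F/40 (M(F, Y) = F*(-1/40) + 110/Y = -F/40 + 110/Y = 110/Y - F/40)
h = 0 (h = 0*(-3) = 0)
E(f) = 0
E(-132) + M(-84, -87) = 0 + (110/(-87) - 1/40*(-84)) = 0 + (110*(-1/87) + 21/10) = 0 + (-110/87 + 21/10) = 0 + 727/870 = 727/870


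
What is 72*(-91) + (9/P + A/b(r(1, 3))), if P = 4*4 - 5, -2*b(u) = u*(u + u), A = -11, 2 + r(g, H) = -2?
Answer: -1152887/176 ≈ -6550.5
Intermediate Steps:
r(g, H) = -4 (r(g, H) = -2 - 2 = -4)
b(u) = -u**2 (b(u) = -u*(u + u)/2 = -u*2*u/2 = -u**2)
P = 11 (P = 16 - 5 = 11)
72*(-91) + (9/P + A/b(r(1, 3))) = 72*(-91) + (9/11 - 11/((-1*(-4)**2))) = -6552 + (9*(1/11) - 11/((-1*16))) = -6552 + (9/11 - 11/(-16)) = -6552 + (9/11 - 11*(-1/16)) = -6552 + (9/11 + 11/16) = -6552 + 265/176 = -1152887/176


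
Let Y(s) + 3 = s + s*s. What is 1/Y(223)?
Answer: 1/49949 ≈ 2.0020e-5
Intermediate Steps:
Y(s) = -3 + s + s² (Y(s) = -3 + (s + s*s) = -3 + (s + s²) = -3 + s + s²)
1/Y(223) = 1/(-3 + 223 + 223²) = 1/(-3 + 223 + 49729) = 1/49949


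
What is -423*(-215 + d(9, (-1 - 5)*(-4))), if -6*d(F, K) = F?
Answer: 183159/2 ≈ 91580.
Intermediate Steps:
d(F, K) = -F/6
-423*(-215 + d(9, (-1 - 5)*(-4))) = -423*(-215 - ⅙*9) = -423*(-215 - 3/2) = -423*(-433/2) = 183159/2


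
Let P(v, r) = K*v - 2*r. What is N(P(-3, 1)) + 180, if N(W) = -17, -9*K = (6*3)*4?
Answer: 163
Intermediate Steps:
K = -8 (K = -6*3*4/9 = -2*4 = -⅑*72 = -8)
P(v, r) = -8*v - 2*r
N(P(-3, 1)) + 180 = -17 + 180 = 163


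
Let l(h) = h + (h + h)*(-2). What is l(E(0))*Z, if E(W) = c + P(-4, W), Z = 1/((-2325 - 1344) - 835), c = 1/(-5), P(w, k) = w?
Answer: -63/22520 ≈ -0.0027975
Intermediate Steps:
c = -⅕ ≈ -0.20000
Z = -1/4504 (Z = 1/(-3669 - 835) = 1/(-4504) = -1/4504 ≈ -0.00022202)
E(W) = -21/5 (E(W) = -⅕ - 4 = -21/5)
l(h) = -3*h (l(h) = h + (2*h)*(-2) = h - 4*h = -3*h)
l(E(0))*Z = -3*(-21/5)*(-1/4504) = (63/5)*(-1/4504) = -63/22520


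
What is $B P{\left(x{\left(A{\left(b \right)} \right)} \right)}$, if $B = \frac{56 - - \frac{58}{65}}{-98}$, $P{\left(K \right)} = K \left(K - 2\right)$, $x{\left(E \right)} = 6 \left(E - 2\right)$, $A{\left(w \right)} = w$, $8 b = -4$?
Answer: $- \frac{94299}{637} \approx -148.04$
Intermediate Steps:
$b = - \frac{1}{2}$ ($b = \frac{1}{8} \left(-4\right) = - \frac{1}{2} \approx -0.5$)
$x{\left(E \right)} = -12 + 6 E$ ($x{\left(E \right)} = 6 \left(-2 + E\right) = -12 + 6 E$)
$P{\left(K \right)} = K \left(-2 + K\right)$
$B = - \frac{1849}{3185}$ ($B = \left(56 - \left(-58\right) \frac{1}{65}\right) \left(- \frac{1}{98}\right) = \left(56 - - \frac{58}{65}\right) \left(- \frac{1}{98}\right) = \left(56 + \frac{58}{65}\right) \left(- \frac{1}{98}\right) = \frac{3698}{65} \left(- \frac{1}{98}\right) = - \frac{1849}{3185} \approx -0.58053$)
$B P{\left(x{\left(A{\left(b \right)} \right)} \right)} = - \frac{1849 \left(-12 + 6 \left(- \frac{1}{2}\right)\right) \left(-2 + \left(-12 + 6 \left(- \frac{1}{2}\right)\right)\right)}{3185} = - \frac{1849 \left(-12 - 3\right) \left(-2 - 15\right)}{3185} = - \frac{1849 \left(- 15 \left(-2 - 15\right)\right)}{3185} = - \frac{1849 \left(\left(-15\right) \left(-17\right)\right)}{3185} = \left(- \frac{1849}{3185}\right) 255 = - \frac{94299}{637}$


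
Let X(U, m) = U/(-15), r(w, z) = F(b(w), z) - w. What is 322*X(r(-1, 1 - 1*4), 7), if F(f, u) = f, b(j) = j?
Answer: 0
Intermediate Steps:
r(w, z) = 0 (r(w, z) = w - w = 0)
X(U, m) = -U/15 (X(U, m) = U*(-1/15) = -U/15)
322*X(r(-1, 1 - 1*4), 7) = 322*(-1/15*0) = 322*0 = 0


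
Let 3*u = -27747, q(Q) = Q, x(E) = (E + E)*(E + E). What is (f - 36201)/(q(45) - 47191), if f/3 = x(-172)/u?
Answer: 111726019/145351118 ≈ 0.76866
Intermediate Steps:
x(E) = 4*E² (x(E) = (2*E)*(2*E) = 4*E²)
u = -9249 (u = (⅓)*(-27747) = -9249)
f = -118336/3083 (f = 3*((4*(-172)²)/(-9249)) = 3*((4*29584)*(-1/9249)) = 3*(118336*(-1/9249)) = 3*(-118336/9249) = -118336/3083 ≈ -38.383)
(f - 36201)/(q(45) - 47191) = (-118336/3083 - 36201)/(45 - 47191) = -111726019/3083/(-47146) = -111726019/3083*(-1/47146) = 111726019/145351118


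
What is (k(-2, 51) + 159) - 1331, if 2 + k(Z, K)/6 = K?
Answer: -878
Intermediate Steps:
k(Z, K) = -12 + 6*K
(k(-2, 51) + 159) - 1331 = ((-12 + 6*51) + 159) - 1331 = ((-12 + 306) + 159) - 1331 = (294 + 159) - 1331 = 453 - 1331 = -878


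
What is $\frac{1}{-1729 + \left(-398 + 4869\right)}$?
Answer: $\frac{1}{2742} \approx 0.0003647$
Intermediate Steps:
$\frac{1}{-1729 + \left(-398 + 4869\right)} = \frac{1}{-1729 + 4471} = \frac{1}{2742}$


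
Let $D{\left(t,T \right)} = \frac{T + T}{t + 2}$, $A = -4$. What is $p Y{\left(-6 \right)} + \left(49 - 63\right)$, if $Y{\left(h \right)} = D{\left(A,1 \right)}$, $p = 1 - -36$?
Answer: $-51$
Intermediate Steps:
$p = 37$ ($p = 1 + 36 = 37$)
$D{\left(t,T \right)} = \frac{2 T}{2 + t}$
$Y{\left(h \right)} = -1$ ($Y{\left(h \right)} = 2 \cdot 1 \frac{1}{2 - 4} = 2 \cdot 1 \frac{1}{-2} = 2 \cdot 1 \left(- \frac{1}{2}\right) = -1$)
$p Y{\left(-6 \right)} + \left(49 - 63\right) = 37 \left(-1\right) + \left(49 - 63\right) = -37 - 14 = -51$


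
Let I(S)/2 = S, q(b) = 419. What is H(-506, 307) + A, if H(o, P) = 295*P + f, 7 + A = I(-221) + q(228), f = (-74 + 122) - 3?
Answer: 90580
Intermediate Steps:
f = 45 (f = 48 - 3 = 45)
I(S) = 2*S
A = -30 (A = -7 + (2*(-221) + 419) = -7 + (-442 + 419) = -7 - 23 = -30)
H(o, P) = 45 + 295*P (H(o, P) = 295*P + 45 = 45 + 295*P)
H(-506, 307) + A = (45 + 295*307) - 30 = (45 + 90565) - 30 = 90610 - 30 = 90580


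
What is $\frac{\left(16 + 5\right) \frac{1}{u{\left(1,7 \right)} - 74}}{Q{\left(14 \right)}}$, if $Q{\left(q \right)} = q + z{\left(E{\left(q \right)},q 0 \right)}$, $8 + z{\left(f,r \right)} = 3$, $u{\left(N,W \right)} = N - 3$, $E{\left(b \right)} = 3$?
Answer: $- \frac{7}{228} \approx -0.030702$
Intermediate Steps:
$u{\left(N,W \right)} = -3 + N$
$z{\left(f,r \right)} = -5$ ($z{\left(f,r \right)} = -8 + 3 = -5$)
$Q{\left(q \right)} = -5 + q$ ($Q{\left(q \right)} = q - 5 = -5 + q$)
$\frac{\left(16 + 5\right) \frac{1}{u{\left(1,7 \right)} - 74}}{Q{\left(14 \right)}} = \frac{\left(16 + 5\right) \frac{1}{\left(-3 + 1\right) - 74}}{-5 + 14} = \frac{21 \frac{1}{-2 - 74}}{9} = \frac{21}{-76} \cdot \frac{1}{9} = 21 \left(- \frac{1}{76}\right) \frac{1}{9} = \left(- \frac{21}{76}\right) \frac{1}{9} = - \frac{7}{228}$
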